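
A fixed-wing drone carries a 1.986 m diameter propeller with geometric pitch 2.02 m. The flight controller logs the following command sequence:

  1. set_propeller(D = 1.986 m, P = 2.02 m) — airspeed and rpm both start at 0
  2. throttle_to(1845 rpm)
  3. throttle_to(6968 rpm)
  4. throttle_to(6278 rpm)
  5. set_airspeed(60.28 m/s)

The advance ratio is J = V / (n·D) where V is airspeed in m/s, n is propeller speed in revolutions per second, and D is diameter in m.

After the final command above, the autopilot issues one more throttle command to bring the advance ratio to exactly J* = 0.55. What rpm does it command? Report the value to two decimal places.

rpm = 3311.18

set_propeller: D = 1.986 m, P = 2.02 m (p = P/D = 1.017120); state ← (V=0, rpm=0)
throttle_to(1845): rpm ← 1845
throttle_to(6968): rpm ← 6968
throttle_to(6278): rpm ← 6278
set_airspeed(60.28): V ← 60.28 m/s
final state: V = 60.28 m/s, rpm = 6278 → n = rpm/60 = 104.633333 rev/s
target J* = 0.55; solve J* = V/(n·D) for n: n = V/(J*·D) = 60.28/(0.55 × 1.986) = 55.186304 rev/s
rpm = 60·n = 3311.178248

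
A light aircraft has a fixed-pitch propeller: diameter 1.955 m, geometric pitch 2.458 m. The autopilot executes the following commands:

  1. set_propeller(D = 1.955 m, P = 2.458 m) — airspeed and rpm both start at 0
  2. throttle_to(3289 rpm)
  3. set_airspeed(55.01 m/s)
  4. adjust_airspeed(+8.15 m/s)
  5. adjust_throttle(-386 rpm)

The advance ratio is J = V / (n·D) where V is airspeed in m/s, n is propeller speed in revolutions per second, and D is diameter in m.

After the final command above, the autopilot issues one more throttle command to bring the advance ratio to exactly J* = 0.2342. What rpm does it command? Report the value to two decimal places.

rpm = 8276.75

set_propeller: D = 1.955 m, P = 2.458 m (p = P/D = 1.257289); state ← (V=0, rpm=0)
throttle_to(3289): rpm ← 3289
set_airspeed(55.01): V ← 55.01 m/s
adjust_airspeed(+8.15): V ← 55.01 +8.15 = 63.16 m/s
adjust_throttle(-386): rpm ← 3289 -386 = 2903
final state: V = 63.16 m/s, rpm = 2903 → n = rpm/60 = 48.383333 rev/s
target J* = 0.2342; solve J* = V/(n·D) for n: n = V/(J*·D) = 63.16/(0.2342 × 1.955) = 137.945796 rev/s
rpm = 60·n = 8276.747747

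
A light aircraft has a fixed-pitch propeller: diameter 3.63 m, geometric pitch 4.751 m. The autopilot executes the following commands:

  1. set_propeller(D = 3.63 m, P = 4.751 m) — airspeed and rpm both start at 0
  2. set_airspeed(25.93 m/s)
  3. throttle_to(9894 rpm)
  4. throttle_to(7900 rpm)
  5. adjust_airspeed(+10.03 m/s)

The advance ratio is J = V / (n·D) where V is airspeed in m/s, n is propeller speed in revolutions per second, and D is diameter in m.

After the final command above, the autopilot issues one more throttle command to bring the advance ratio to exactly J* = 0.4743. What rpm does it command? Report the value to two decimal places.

set_propeller: D = 3.63 m, P = 4.751 m (p = P/D = 1.308815); state ← (V=0, rpm=0)
set_airspeed(25.93): V ← 25.93 m/s
throttle_to(9894): rpm ← 9894
throttle_to(7900): rpm ← 7900
adjust_airspeed(+10.03): V ← 25.93 +10.03 = 35.96 m/s
final state: V = 35.96 m/s, rpm = 7900 → n = rpm/60 = 131.666667 rev/s
target J* = 0.4743; solve J* = V/(n·D) for n: n = V/(J*·D) = 35.96/(0.4743 × 3.63) = 20.886224 rev/s
rpm = 60·n = 1253.173446

rpm = 1253.17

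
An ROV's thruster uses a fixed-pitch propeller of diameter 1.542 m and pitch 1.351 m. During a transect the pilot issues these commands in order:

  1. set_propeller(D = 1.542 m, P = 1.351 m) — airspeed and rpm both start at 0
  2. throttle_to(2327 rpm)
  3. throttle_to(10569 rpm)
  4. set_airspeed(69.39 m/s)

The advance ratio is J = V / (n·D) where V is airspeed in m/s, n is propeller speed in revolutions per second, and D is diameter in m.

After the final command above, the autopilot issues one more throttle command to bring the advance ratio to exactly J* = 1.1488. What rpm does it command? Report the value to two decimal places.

rpm = 2350.28

set_propeller: D = 1.542 m, P = 1.351 m (p = P/D = 0.876135); state ← (V=0, rpm=0)
throttle_to(2327): rpm ← 2327
throttle_to(10569): rpm ← 10569
set_airspeed(69.39): V ← 69.39 m/s
final state: V = 69.39 m/s, rpm = 10569 → n = rpm/60 = 176.150000 rev/s
target J* = 1.1488; solve J* = V/(n·D) for n: n = V/(J*·D) = 69.39/(1.1488 × 1.542) = 39.171309 rev/s
rpm = 60·n = 2350.278552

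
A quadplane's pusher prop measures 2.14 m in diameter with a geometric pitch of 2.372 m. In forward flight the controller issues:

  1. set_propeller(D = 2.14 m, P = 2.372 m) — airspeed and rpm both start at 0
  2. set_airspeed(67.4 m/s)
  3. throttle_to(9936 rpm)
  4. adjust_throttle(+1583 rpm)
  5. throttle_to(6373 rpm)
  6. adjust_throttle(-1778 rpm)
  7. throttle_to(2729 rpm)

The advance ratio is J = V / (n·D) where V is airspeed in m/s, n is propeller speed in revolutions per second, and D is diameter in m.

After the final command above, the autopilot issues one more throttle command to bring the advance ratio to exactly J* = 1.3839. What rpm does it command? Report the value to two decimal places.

set_propeller: D = 2.14 m, P = 2.372 m (p = P/D = 1.108411); state ← (V=0, rpm=0)
set_airspeed(67.4): V ← 67.4 m/s
throttle_to(9936): rpm ← 9936
adjust_throttle(+1583): rpm ← 9936 +1583 = 11519
throttle_to(6373): rpm ← 6373
adjust_throttle(-1778): rpm ← 6373 -1778 = 4595
throttle_to(2729): rpm ← 2729
final state: V = 67.4 m/s, rpm = 2729 → n = rpm/60 = 45.483333 rev/s
target J* = 1.3839; solve J* = V/(n·D) for n: n = V/(J*·D) = 67.4/(1.3839 × 2.14) = 22.758384 rev/s
rpm = 60·n = 1365.503018

rpm = 1365.50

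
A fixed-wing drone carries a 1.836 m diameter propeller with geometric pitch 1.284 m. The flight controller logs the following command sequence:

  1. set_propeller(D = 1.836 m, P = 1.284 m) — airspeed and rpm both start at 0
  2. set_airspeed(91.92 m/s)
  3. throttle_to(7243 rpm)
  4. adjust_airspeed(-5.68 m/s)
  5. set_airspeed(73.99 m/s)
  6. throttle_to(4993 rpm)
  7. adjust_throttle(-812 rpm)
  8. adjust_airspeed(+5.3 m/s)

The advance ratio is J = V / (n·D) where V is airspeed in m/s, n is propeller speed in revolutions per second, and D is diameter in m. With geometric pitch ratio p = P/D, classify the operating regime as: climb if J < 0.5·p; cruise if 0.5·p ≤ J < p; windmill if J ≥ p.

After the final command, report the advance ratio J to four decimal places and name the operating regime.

set_propeller: D = 1.836 m, P = 1.284 m (p = P/D = 0.699346); state ← (V=0, rpm=0)
set_airspeed(91.92): V ← 91.92 m/s
throttle_to(7243): rpm ← 7243
adjust_airspeed(-5.68): V ← 91.92 -5.68 = 86.24 m/s
set_airspeed(73.99): V ← 73.99 m/s
throttle_to(4993): rpm ← 4993
adjust_throttle(-812): rpm ← 4993 -812 = 4181
adjust_airspeed(+5.3): V ← 73.99 +5.3 = 79.29 m/s
final state: V = 79.29 m/s, rpm = 4181 → n = rpm/60 = 69.683333 rev/s
J = V / (n·D) = 79.29 / (69.683333 × 1.836) = 0.619750
regime bands: climb J<0.3497 | cruise [0.3497, 0.6993) | windmill J≥0.6993
J = 0.6198 → cruise

J = 0.6198, regime = cruise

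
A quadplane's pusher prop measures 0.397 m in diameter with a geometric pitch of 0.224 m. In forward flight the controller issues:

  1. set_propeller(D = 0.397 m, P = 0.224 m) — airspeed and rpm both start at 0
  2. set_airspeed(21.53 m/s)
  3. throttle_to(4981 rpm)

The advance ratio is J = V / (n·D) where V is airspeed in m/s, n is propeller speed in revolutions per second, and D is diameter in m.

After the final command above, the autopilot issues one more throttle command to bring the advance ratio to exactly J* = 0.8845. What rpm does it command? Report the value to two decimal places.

set_propeller: D = 0.397 m, P = 0.224 m (p = P/D = 0.564232); state ← (V=0, rpm=0)
set_airspeed(21.53): V ← 21.53 m/s
throttle_to(4981): rpm ← 4981
final state: V = 21.53 m/s, rpm = 4981 → n = rpm/60 = 83.016667 rev/s
target J* = 0.8845; solve J* = V/(n·D) for n: n = V/(J*·D) = 21.53/(0.8845 × 0.397) = 61.313440 rev/s
rpm = 60·n = 3678.806424

rpm = 3678.81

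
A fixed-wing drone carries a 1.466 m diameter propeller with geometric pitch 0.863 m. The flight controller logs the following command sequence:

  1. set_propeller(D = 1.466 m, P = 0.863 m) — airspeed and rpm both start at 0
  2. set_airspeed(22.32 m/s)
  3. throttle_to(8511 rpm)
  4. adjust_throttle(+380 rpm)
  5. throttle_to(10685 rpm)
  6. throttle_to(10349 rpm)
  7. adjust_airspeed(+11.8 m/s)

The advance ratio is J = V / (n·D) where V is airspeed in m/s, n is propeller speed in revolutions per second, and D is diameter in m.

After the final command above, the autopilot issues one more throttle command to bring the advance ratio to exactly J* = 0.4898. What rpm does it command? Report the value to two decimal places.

rpm = 2851.07

set_propeller: D = 1.466 m, P = 0.863 m (p = P/D = 0.588677); state ← (V=0, rpm=0)
set_airspeed(22.32): V ← 22.32 m/s
throttle_to(8511): rpm ← 8511
adjust_throttle(+380): rpm ← 8511 +380 = 8891
throttle_to(10685): rpm ← 10685
throttle_to(10349): rpm ← 10349
adjust_airspeed(+11.8): V ← 22.32 +11.8 = 34.12 m/s
final state: V = 34.12 m/s, rpm = 10349 → n = rpm/60 = 172.483333 rev/s
target J* = 0.4898; solve J* = V/(n·D) for n: n = V/(J*·D) = 34.12/(0.4898 × 1.466) = 47.517794 rev/s
rpm = 60·n = 2851.067646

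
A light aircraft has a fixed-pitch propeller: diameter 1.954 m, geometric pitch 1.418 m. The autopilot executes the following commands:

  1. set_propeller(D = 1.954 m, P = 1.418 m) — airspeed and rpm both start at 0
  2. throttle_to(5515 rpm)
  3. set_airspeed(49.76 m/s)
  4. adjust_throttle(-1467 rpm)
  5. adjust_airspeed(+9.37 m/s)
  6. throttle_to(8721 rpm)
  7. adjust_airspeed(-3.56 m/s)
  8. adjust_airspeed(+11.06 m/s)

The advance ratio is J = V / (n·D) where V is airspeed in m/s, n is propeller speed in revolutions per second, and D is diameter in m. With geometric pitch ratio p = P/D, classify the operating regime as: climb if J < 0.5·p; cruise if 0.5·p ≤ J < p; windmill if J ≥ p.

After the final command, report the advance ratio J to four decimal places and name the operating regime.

J = 0.2346, regime = climb

set_propeller: D = 1.954 m, P = 1.418 m (p = P/D = 0.725691); state ← (V=0, rpm=0)
throttle_to(5515): rpm ← 5515
set_airspeed(49.76): V ← 49.76 m/s
adjust_throttle(-1467): rpm ← 5515 -1467 = 4048
adjust_airspeed(+9.37): V ← 49.76 +9.37 = 59.13 m/s
throttle_to(8721): rpm ← 8721
adjust_airspeed(-3.56): V ← 59.13 -3.56 = 55.57 m/s
adjust_airspeed(+11.06): V ← 55.57 +11.06 = 66.63 m/s
final state: V = 66.63 m/s, rpm = 8721 → n = rpm/60 = 145.350000 rev/s
J = V / (n·D) = 66.63 / (145.350000 × 1.954) = 0.234601
regime bands: climb J<0.3628 | cruise [0.3628, 0.7257) | windmill J≥0.7257
J = 0.2346 → climb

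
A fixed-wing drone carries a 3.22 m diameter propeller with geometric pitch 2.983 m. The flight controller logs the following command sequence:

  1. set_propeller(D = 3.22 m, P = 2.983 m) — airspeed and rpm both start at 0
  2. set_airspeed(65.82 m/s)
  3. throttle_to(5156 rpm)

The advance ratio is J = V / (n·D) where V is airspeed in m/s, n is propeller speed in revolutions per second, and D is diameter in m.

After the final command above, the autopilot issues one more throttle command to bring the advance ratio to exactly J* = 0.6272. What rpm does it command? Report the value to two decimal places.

set_propeller: D = 3.22 m, P = 2.983 m (p = P/D = 0.926398); state ← (V=0, rpm=0)
set_airspeed(65.82): V ← 65.82 m/s
throttle_to(5156): rpm ← 5156
final state: V = 65.82 m/s, rpm = 5156 → n = rpm/60 = 85.933333 rev/s
target J* = 0.6272; solve J* = V/(n·D) for n: n = V/(J*·D) = 65.82/(0.6272 × 3.22) = 32.590870 rev/s
rpm = 60·n = 1955.452212

rpm = 1955.45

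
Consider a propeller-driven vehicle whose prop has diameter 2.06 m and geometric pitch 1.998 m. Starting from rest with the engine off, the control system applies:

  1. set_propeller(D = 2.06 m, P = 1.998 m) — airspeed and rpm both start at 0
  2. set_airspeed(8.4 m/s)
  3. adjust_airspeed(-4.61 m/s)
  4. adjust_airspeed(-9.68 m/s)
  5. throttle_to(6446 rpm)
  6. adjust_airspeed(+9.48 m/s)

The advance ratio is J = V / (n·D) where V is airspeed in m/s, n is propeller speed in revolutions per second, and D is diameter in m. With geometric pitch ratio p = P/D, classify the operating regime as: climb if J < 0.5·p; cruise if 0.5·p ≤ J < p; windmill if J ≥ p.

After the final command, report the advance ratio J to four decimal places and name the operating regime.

J = 0.0162, regime = climb

set_propeller: D = 2.06 m, P = 1.998 m (p = P/D = 0.969903); state ← (V=0, rpm=0)
set_airspeed(8.4): V ← 8.4 m/s
adjust_airspeed(-4.61): V ← 8.4 -4.61 = 3.79 m/s
adjust_airspeed(-9.68): V ← 3.79 -9.68 = -5.89 m/s
throttle_to(6446): rpm ← 6446
adjust_airspeed(+9.48): V ← -5.89 +9.48 = 3.59 m/s
final state: V = 3.59 m/s, rpm = 6446 → n = rpm/60 = 107.433333 rev/s
J = V / (n·D) = 3.59 / (107.433333 × 2.06) = 0.016221
regime bands: climb J<0.4850 | cruise [0.4850, 0.9699) | windmill J≥0.9699
J = 0.0162 → climb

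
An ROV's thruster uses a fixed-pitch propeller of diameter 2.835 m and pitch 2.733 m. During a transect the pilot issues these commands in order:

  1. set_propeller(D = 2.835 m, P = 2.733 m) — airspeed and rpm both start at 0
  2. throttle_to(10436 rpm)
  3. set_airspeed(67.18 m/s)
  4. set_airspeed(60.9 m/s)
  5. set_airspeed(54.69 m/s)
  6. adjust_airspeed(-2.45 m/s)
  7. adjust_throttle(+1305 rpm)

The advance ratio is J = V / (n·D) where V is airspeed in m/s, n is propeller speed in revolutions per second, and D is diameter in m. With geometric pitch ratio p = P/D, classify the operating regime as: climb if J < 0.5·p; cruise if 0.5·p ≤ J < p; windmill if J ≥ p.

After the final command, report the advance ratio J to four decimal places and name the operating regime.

J = 0.0942, regime = climb

set_propeller: D = 2.835 m, P = 2.733 m (p = P/D = 0.964021); state ← (V=0, rpm=0)
throttle_to(10436): rpm ← 10436
set_airspeed(67.18): V ← 67.18 m/s
set_airspeed(60.9): V ← 60.9 m/s
set_airspeed(54.69): V ← 54.69 m/s
adjust_airspeed(-2.45): V ← 54.69 -2.45 = 52.24 m/s
adjust_throttle(+1305): rpm ← 10436 +1305 = 11741
final state: V = 52.24 m/s, rpm = 11741 → n = rpm/60 = 195.683333 rev/s
J = V / (n·D) = 52.24 / (195.683333 × 2.835) = 0.094166
regime bands: climb J<0.4820 | cruise [0.4820, 0.9640) | windmill J≥0.9640
J = 0.0942 → climb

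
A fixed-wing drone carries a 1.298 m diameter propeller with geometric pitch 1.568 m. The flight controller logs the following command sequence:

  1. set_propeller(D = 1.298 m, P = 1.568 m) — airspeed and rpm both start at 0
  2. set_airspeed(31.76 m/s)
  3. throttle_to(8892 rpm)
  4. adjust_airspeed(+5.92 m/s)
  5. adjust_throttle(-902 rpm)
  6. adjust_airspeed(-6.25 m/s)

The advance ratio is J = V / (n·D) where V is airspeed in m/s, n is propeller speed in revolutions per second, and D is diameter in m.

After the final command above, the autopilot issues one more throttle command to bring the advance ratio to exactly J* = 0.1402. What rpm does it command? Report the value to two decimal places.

rpm = 10362.70

set_propeller: D = 1.298 m, P = 1.568 m (p = P/D = 1.208012); state ← (V=0, rpm=0)
set_airspeed(31.76): V ← 31.76 m/s
throttle_to(8892): rpm ← 8892
adjust_airspeed(+5.92): V ← 31.76 +5.92 = 37.68 m/s
adjust_throttle(-902): rpm ← 8892 -902 = 7990
adjust_airspeed(-6.25): V ← 37.68 -6.25 = 31.43 m/s
final state: V = 31.43 m/s, rpm = 7990 → n = rpm/60 = 133.166667 rev/s
target J* = 0.1402; solve J* = V/(n·D) for n: n = V/(J*·D) = 31.43/(0.1402 × 1.298) = 172.711667 rev/s
rpm = 60·n = 10362.699995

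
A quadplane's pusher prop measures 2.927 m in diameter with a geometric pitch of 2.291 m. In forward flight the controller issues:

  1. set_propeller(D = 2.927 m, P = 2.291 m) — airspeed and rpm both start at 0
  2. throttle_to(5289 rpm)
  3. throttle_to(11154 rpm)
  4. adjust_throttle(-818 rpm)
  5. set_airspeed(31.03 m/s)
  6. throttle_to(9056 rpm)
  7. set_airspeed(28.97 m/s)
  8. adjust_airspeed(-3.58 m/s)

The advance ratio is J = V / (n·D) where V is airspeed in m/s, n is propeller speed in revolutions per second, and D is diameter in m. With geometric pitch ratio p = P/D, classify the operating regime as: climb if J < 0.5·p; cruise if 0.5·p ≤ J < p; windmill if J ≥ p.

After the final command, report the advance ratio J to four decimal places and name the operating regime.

J = 0.0575, regime = climb

set_propeller: D = 2.927 m, P = 2.291 m (p = P/D = 0.782713); state ← (V=0, rpm=0)
throttle_to(5289): rpm ← 5289
throttle_to(11154): rpm ← 11154
adjust_throttle(-818): rpm ← 11154 -818 = 10336
set_airspeed(31.03): V ← 31.03 m/s
throttle_to(9056): rpm ← 9056
set_airspeed(28.97): V ← 28.97 m/s
adjust_airspeed(-3.58): V ← 28.97 -3.58 = 25.39 m/s
final state: V = 25.39 m/s, rpm = 9056 → n = rpm/60 = 150.933333 rev/s
J = V / (n·D) = 25.39 / (150.933333 × 2.927) = 0.057472
regime bands: climb J<0.3914 | cruise [0.3914, 0.7827) | windmill J≥0.7827
J = 0.0575 → climb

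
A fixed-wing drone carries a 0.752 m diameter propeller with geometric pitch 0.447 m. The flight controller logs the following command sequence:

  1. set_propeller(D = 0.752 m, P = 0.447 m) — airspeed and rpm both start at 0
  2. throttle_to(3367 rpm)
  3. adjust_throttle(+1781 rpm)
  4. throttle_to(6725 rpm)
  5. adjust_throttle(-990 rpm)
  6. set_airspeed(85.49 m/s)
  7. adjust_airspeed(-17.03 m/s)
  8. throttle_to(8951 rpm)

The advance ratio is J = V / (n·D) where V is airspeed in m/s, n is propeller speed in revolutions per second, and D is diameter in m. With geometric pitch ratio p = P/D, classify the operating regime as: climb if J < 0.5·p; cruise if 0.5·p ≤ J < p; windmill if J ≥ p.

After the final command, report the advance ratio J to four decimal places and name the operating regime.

set_propeller: D = 0.752 m, P = 0.447 m (p = P/D = 0.594415); state ← (V=0, rpm=0)
throttle_to(3367): rpm ← 3367
adjust_throttle(+1781): rpm ← 3367 +1781 = 5148
throttle_to(6725): rpm ← 6725
adjust_throttle(-990): rpm ← 6725 -990 = 5735
set_airspeed(85.49): V ← 85.49 m/s
adjust_airspeed(-17.03): V ← 85.49 -17.03 = 68.46 m/s
throttle_to(8951): rpm ← 8951
final state: V = 68.46 m/s, rpm = 8951 → n = rpm/60 = 149.183333 rev/s
J = V / (n·D) = 68.46 / (149.183333 × 0.752) = 0.610237
regime bands: climb J<0.2972 | cruise [0.2972, 0.5944) | windmill J≥0.5944
J = 0.6102 → windmill

J = 0.6102, regime = windmill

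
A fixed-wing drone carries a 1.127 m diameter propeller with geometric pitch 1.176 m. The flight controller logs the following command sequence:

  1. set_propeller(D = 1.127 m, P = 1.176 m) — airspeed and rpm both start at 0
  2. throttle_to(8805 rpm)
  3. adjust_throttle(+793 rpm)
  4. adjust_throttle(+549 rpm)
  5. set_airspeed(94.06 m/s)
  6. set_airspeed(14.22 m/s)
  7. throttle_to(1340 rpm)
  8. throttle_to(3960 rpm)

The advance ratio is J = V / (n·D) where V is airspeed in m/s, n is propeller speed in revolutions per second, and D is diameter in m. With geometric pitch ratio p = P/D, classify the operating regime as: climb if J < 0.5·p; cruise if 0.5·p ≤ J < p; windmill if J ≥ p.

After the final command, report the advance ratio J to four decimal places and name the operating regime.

J = 0.1912, regime = climb

set_propeller: D = 1.127 m, P = 1.176 m (p = P/D = 1.043478); state ← (V=0, rpm=0)
throttle_to(8805): rpm ← 8805
adjust_throttle(+793): rpm ← 8805 +793 = 9598
adjust_throttle(+549): rpm ← 9598 +549 = 10147
set_airspeed(94.06): V ← 94.06 m/s
set_airspeed(14.22): V ← 14.22 m/s
throttle_to(1340): rpm ← 1340
throttle_to(3960): rpm ← 3960
final state: V = 14.22 m/s, rpm = 3960 → n = rpm/60 = 66.000000 rev/s
J = V / (n·D) = 14.22 / (66.000000 × 1.127) = 0.191175
regime bands: climb J<0.5217 | cruise [0.5217, 1.0435) | windmill J≥1.0435
J = 0.1912 → climb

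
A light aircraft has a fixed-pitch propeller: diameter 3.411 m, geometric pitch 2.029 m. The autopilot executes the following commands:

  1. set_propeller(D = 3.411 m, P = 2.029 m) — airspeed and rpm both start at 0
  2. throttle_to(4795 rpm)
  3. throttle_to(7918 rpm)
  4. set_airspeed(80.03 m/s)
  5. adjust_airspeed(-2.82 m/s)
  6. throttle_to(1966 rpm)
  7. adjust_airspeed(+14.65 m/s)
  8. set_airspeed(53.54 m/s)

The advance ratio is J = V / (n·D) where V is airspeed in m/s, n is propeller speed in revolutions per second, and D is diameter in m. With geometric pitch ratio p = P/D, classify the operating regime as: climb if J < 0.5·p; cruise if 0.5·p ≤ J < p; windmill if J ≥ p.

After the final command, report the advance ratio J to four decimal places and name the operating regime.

set_propeller: D = 3.411 m, P = 2.029 m (p = P/D = 0.594840); state ← (V=0, rpm=0)
throttle_to(4795): rpm ← 4795
throttle_to(7918): rpm ← 7918
set_airspeed(80.03): V ← 80.03 m/s
adjust_airspeed(-2.82): V ← 80.03 -2.82 = 77.21 m/s
throttle_to(1966): rpm ← 1966
adjust_airspeed(+14.65): V ← 77.21 +14.65 = 91.86 m/s
set_airspeed(53.54): V ← 53.54 m/s
final state: V = 53.54 m/s, rpm = 1966 → n = rpm/60 = 32.766667 rev/s
J = V / (n·D) = 53.54 / (32.766667 × 3.411) = 0.479032
regime bands: climb J<0.2974 | cruise [0.2974, 0.5948) | windmill J≥0.5948
J = 0.4790 → cruise

J = 0.4790, regime = cruise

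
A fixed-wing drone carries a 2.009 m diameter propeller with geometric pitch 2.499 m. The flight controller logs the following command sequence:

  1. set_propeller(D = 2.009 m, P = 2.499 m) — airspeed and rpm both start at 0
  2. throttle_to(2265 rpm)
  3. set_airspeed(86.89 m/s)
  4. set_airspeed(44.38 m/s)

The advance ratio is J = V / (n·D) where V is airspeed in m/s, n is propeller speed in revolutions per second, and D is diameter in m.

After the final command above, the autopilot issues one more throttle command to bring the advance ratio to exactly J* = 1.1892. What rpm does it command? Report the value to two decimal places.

set_propeller: D = 2.009 m, P = 2.499 m (p = P/D = 1.243902); state ← (V=0, rpm=0)
throttle_to(2265): rpm ← 2265
set_airspeed(86.89): V ← 86.89 m/s
set_airspeed(44.38): V ← 44.38 m/s
final state: V = 44.38 m/s, rpm = 2265 → n = rpm/60 = 37.750000 rev/s
target J* = 1.1892; solve J* = V/(n·D) for n: n = V/(J*·D) = 44.38/(1.1892 × 2.009) = 18.576011 rev/s
rpm = 60·n = 1114.560663

rpm = 1114.56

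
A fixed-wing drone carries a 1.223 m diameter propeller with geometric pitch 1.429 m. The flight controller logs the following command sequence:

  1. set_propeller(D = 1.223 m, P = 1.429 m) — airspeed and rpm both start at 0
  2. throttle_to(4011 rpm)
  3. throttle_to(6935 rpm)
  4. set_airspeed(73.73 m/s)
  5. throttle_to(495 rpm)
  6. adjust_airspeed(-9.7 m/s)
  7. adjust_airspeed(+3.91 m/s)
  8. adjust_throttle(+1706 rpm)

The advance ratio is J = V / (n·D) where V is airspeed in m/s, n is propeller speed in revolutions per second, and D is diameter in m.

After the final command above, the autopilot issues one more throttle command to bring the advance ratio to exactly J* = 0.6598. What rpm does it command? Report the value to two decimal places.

rpm = 5051.71

set_propeller: D = 1.223 m, P = 1.429 m (p = P/D = 1.168438); state ← (V=0, rpm=0)
throttle_to(4011): rpm ← 4011
throttle_to(6935): rpm ← 6935
set_airspeed(73.73): V ← 73.73 m/s
throttle_to(495): rpm ← 495
adjust_airspeed(-9.7): V ← 73.73 -9.7 = 64.03 m/s
adjust_airspeed(+3.91): V ← 64.03 +3.91 = 67.94 m/s
adjust_throttle(+1706): rpm ← 495 +1706 = 2201
final state: V = 67.94 m/s, rpm = 2201 → n = rpm/60 = 36.683333 rev/s
target J* = 0.6598; solve J* = V/(n·D) for n: n = V/(J*·D) = 67.94/(0.6598 × 1.223) = 84.195092 rev/s
rpm = 60·n = 5051.705502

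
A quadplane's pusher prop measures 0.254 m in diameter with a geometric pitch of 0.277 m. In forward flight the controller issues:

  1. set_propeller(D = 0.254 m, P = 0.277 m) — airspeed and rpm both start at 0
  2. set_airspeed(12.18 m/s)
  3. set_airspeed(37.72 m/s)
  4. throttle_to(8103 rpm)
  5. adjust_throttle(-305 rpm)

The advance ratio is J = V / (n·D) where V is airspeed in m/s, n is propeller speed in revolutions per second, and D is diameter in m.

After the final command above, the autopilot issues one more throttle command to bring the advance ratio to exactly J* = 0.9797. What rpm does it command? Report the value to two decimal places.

set_propeller: D = 0.254 m, P = 0.277 m (p = P/D = 1.090551); state ← (V=0, rpm=0)
set_airspeed(12.18): V ← 12.18 m/s
set_airspeed(37.72): V ← 37.72 m/s
throttle_to(8103): rpm ← 8103
adjust_throttle(-305): rpm ← 8103 -305 = 7798
final state: V = 37.72 m/s, rpm = 7798 → n = rpm/60 = 129.966667 rev/s
target J* = 0.9797; solve J* = V/(n·D) for n: n = V/(J*·D) = 37.72/(0.9797 × 0.254) = 151.581032 rev/s
rpm = 60·n = 9094.861917

rpm = 9094.86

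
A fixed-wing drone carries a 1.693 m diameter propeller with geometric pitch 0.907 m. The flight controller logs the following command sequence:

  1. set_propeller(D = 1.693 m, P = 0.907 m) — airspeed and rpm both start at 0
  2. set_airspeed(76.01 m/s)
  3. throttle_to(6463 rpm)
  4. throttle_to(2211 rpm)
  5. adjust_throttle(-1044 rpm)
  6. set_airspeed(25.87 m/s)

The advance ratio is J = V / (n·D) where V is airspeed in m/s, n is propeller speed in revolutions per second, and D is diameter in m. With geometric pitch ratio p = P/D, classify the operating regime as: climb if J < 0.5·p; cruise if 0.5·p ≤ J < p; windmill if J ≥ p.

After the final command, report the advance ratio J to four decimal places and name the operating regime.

J = 0.7856, regime = windmill

set_propeller: D = 1.693 m, P = 0.907 m (p = P/D = 0.535735); state ← (V=0, rpm=0)
set_airspeed(76.01): V ← 76.01 m/s
throttle_to(6463): rpm ← 6463
throttle_to(2211): rpm ← 2211
adjust_throttle(-1044): rpm ← 2211 -1044 = 1167
set_airspeed(25.87): V ← 25.87 m/s
final state: V = 25.87 m/s, rpm = 1167 → n = rpm/60 = 19.450000 rev/s
J = V / (n·D) = 25.87 / (19.450000 × 1.693) = 0.785633
regime bands: climb J<0.2679 | cruise [0.2679, 0.5357) | windmill J≥0.5357
J = 0.7856 → windmill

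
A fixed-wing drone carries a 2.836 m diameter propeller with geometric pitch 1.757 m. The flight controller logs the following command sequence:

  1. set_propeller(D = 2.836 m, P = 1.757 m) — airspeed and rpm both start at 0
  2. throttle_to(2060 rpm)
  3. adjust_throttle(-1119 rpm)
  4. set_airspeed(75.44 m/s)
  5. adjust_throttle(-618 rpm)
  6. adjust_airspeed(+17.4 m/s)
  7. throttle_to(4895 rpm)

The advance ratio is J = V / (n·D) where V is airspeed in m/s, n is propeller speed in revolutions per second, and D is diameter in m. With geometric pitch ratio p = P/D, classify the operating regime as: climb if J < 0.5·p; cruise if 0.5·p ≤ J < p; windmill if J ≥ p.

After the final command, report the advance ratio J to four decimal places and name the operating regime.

J = 0.4013, regime = cruise

set_propeller: D = 2.836 m, P = 1.757 m (p = P/D = 0.619535); state ← (V=0, rpm=0)
throttle_to(2060): rpm ← 2060
adjust_throttle(-1119): rpm ← 2060 -1119 = 941
set_airspeed(75.44): V ← 75.44 m/s
adjust_throttle(-618): rpm ← 941 -618 = 323
adjust_airspeed(+17.4): V ← 75.44 +17.4 = 92.84 m/s
throttle_to(4895): rpm ← 4895
final state: V = 92.84 m/s, rpm = 4895 → n = rpm/60 = 81.583333 rev/s
J = V / (n·D) = 92.84 / (81.583333 × 2.836) = 0.401261
regime bands: climb J<0.3098 | cruise [0.3098, 0.6195) | windmill J≥0.6195
J = 0.4013 → cruise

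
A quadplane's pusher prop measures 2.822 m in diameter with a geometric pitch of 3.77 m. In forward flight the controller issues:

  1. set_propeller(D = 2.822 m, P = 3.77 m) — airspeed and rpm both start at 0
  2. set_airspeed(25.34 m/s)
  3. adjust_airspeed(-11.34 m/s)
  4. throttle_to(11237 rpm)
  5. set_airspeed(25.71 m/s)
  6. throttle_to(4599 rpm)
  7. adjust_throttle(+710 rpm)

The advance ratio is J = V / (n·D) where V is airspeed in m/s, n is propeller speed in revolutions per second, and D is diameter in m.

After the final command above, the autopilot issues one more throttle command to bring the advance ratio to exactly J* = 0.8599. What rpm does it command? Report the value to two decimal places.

rpm = 635.69

set_propeller: D = 2.822 m, P = 3.77 m (p = P/D = 1.335932); state ← (V=0, rpm=0)
set_airspeed(25.34): V ← 25.34 m/s
adjust_airspeed(-11.34): V ← 25.34 -11.34 = 14 m/s
throttle_to(11237): rpm ← 11237
set_airspeed(25.71): V ← 25.71 m/s
throttle_to(4599): rpm ← 4599
adjust_throttle(+710): rpm ← 4599 +710 = 5309
final state: V = 25.71 m/s, rpm = 5309 → n = rpm/60 = 88.483333 rev/s
target J* = 0.8599; solve J* = V/(n·D) for n: n = V/(J*·D) = 25.71/(0.8599 × 2.822) = 10.594906 rev/s
rpm = 60·n = 635.694375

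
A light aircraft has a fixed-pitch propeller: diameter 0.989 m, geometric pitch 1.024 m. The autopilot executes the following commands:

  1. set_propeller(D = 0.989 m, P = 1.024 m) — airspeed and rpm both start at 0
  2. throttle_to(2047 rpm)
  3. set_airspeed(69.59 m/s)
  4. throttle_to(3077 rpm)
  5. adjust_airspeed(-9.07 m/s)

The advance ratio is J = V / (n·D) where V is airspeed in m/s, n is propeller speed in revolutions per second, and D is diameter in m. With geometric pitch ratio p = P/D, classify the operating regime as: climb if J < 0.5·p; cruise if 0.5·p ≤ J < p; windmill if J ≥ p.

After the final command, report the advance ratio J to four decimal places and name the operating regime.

set_propeller: D = 0.989 m, P = 1.024 m (p = P/D = 1.035389); state ← (V=0, rpm=0)
throttle_to(2047): rpm ← 2047
set_airspeed(69.59): V ← 69.59 m/s
throttle_to(3077): rpm ← 3077
adjust_airspeed(-9.07): V ← 69.59 -9.07 = 60.52 m/s
final state: V = 60.52 m/s, rpm = 3077 → n = rpm/60 = 51.283333 rev/s
J = V / (n·D) = 60.52 / (51.283333 × 0.989) = 1.193236
regime bands: climb J<0.5177 | cruise [0.5177, 1.0354) | windmill J≥1.0354
J = 1.1932 → windmill

J = 1.1932, regime = windmill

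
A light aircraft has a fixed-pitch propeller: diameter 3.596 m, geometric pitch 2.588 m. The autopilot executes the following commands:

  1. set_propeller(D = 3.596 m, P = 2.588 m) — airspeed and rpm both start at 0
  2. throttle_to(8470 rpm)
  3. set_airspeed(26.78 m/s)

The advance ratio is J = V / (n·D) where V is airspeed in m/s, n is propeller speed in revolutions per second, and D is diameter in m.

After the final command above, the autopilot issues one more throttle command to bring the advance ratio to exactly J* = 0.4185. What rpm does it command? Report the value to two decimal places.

rpm = 1067.69

set_propeller: D = 3.596 m, P = 2.588 m (p = P/D = 0.719689); state ← (V=0, rpm=0)
throttle_to(8470): rpm ← 8470
set_airspeed(26.78): V ← 26.78 m/s
final state: V = 26.78 m/s, rpm = 8470 → n = rpm/60 = 141.166667 rev/s
target J* = 0.4185; solve J* = V/(n·D) for n: n = V/(J*·D) = 26.78/(0.4185 × 3.596) = 17.794895 rev/s
rpm = 60·n = 1067.693694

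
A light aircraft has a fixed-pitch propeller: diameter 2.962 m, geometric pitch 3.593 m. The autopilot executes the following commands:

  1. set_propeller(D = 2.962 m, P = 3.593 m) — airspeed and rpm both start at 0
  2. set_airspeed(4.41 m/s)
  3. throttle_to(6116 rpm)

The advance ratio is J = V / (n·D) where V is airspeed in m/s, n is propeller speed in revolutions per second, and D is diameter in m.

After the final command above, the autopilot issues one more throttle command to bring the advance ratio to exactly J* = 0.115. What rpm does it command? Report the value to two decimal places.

rpm = 776.80

set_propeller: D = 2.962 m, P = 3.593 m (p = P/D = 1.213032); state ← (V=0, rpm=0)
set_airspeed(4.41): V ← 4.41 m/s
throttle_to(6116): rpm ← 6116
final state: V = 4.41 m/s, rpm = 6116 → n = rpm/60 = 101.933333 rev/s
target J* = 0.115; solve J* = V/(n·D) for n: n = V/(J*·D) = 4.41/(0.115 × 2.962) = 12.946599 rev/s
rpm = 60·n = 776.795937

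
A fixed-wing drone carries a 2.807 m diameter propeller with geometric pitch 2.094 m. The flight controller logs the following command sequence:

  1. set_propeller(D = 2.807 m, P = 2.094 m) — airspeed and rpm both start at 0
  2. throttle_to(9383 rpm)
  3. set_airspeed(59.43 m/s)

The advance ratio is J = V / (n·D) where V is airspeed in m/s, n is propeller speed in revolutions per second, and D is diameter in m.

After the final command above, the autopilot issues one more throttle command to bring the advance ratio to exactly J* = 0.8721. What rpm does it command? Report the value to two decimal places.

rpm = 1456.63

set_propeller: D = 2.807 m, P = 2.094 m (p = P/D = 0.745992); state ← (V=0, rpm=0)
throttle_to(9383): rpm ← 9383
set_airspeed(59.43): V ← 59.43 m/s
final state: V = 59.43 m/s, rpm = 9383 → n = rpm/60 = 156.383333 rev/s
target J* = 0.8721; solve J* = V/(n·D) for n: n = V/(J*·D) = 59.43/(0.8721 × 2.807) = 24.277113 rev/s
rpm = 60·n = 1456.626751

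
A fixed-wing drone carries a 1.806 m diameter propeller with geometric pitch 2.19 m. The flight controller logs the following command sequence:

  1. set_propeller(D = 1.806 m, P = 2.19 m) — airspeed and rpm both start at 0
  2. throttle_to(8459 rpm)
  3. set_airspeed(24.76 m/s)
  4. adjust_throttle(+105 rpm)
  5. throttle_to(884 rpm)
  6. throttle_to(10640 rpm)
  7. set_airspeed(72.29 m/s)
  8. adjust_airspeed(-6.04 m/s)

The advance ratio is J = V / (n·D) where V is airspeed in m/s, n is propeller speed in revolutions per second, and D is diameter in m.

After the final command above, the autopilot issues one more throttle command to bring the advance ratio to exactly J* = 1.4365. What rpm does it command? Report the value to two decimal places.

rpm = 1532.19

set_propeller: D = 1.806 m, P = 2.19 m (p = P/D = 1.212625); state ← (V=0, rpm=0)
throttle_to(8459): rpm ← 8459
set_airspeed(24.76): V ← 24.76 m/s
adjust_throttle(+105): rpm ← 8459 +105 = 8564
throttle_to(884): rpm ← 884
throttle_to(10640): rpm ← 10640
set_airspeed(72.29): V ← 72.29 m/s
adjust_airspeed(-6.04): V ← 72.29 -6.04 = 66.25 m/s
final state: V = 66.25 m/s, rpm = 10640 → n = rpm/60 = 177.333333 rev/s
target J* = 1.4365; solve J* = V/(n·D) for n: n = V/(J*·D) = 66.25/(1.4365 × 1.806) = 25.536567 rev/s
rpm = 60·n = 1532.193998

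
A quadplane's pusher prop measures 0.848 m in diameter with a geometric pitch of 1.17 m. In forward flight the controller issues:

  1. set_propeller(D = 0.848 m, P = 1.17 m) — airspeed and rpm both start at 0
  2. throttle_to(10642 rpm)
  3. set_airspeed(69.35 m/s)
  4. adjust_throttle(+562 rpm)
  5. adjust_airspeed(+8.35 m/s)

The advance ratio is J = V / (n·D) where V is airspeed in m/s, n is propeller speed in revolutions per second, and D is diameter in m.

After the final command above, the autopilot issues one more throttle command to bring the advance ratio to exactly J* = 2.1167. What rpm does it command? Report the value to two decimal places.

rpm = 2597.27

set_propeller: D = 0.848 m, P = 1.17 m (p = P/D = 1.379717); state ← (V=0, rpm=0)
throttle_to(10642): rpm ← 10642
set_airspeed(69.35): V ← 69.35 m/s
adjust_throttle(+562): rpm ← 10642 +562 = 11204
adjust_airspeed(+8.35): V ← 69.35 +8.35 = 77.7 m/s
final state: V = 77.7 m/s, rpm = 11204 → n = rpm/60 = 186.733333 rev/s
target J* = 2.1167; solve J* = V/(n·D) for n: n = V/(J*·D) = 77.7/(2.1167 × 0.848) = 43.287834 rev/s
rpm = 60·n = 2597.270047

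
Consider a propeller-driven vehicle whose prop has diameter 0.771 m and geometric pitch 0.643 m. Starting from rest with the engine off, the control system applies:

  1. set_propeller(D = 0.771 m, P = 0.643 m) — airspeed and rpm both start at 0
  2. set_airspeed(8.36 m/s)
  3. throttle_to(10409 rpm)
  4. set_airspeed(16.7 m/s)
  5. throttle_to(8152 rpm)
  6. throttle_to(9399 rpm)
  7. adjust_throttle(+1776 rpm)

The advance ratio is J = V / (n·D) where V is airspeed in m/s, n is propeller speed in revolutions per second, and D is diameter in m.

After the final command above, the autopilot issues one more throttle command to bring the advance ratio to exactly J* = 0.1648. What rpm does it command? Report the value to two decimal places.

rpm = 7885.99

set_propeller: D = 0.771 m, P = 0.643 m (p = P/D = 0.833982); state ← (V=0, rpm=0)
set_airspeed(8.36): V ← 8.36 m/s
throttle_to(10409): rpm ← 10409
set_airspeed(16.7): V ← 16.7 m/s
throttle_to(8152): rpm ← 8152
throttle_to(9399): rpm ← 9399
adjust_throttle(+1776): rpm ← 9399 +1776 = 11175
final state: V = 16.7 m/s, rpm = 11175 → n = rpm/60 = 186.250000 rev/s
target J* = 0.1648; solve J* = V/(n·D) for n: n = V/(J*·D) = 16.7/(0.1648 × 0.771) = 131.433141 rev/s
rpm = 60·n = 7885.988440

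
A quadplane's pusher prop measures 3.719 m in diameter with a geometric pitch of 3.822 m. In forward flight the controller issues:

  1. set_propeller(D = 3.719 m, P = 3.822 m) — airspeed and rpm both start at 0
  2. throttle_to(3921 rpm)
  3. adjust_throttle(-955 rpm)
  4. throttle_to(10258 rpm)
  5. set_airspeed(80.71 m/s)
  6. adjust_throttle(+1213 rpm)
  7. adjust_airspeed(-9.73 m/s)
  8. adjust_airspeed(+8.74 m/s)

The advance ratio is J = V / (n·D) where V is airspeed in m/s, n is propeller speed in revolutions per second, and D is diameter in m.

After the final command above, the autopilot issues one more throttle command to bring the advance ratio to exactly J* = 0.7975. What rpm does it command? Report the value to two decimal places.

rpm = 1612.73

set_propeller: D = 3.719 m, P = 3.822 m (p = P/D = 1.027696); state ← (V=0, rpm=0)
throttle_to(3921): rpm ← 3921
adjust_throttle(-955): rpm ← 3921 -955 = 2966
throttle_to(10258): rpm ← 10258
set_airspeed(80.71): V ← 80.71 m/s
adjust_throttle(+1213): rpm ← 10258 +1213 = 11471
adjust_airspeed(-9.73): V ← 80.71 -9.73 = 70.98 m/s
adjust_airspeed(+8.74): V ← 70.98 +8.74 = 79.72 m/s
final state: V = 79.72 m/s, rpm = 11471 → n = rpm/60 = 191.183333 rev/s
target J* = 0.7975; solve J* = V/(n·D) for n: n = V/(J*·D) = 79.72/(0.7975 × 3.719) = 26.878834 rev/s
rpm = 60·n = 1612.730021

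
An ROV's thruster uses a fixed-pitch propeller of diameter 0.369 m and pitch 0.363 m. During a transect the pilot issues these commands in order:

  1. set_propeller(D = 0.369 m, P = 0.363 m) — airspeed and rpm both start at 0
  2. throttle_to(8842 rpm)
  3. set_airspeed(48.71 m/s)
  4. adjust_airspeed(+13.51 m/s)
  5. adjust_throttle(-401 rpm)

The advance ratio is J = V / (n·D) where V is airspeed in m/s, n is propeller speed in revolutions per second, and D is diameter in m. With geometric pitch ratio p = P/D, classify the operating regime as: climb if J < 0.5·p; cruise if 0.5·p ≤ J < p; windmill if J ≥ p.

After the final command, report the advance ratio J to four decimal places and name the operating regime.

J = 1.1986, regime = windmill

set_propeller: D = 0.369 m, P = 0.363 m (p = P/D = 0.983740); state ← (V=0, rpm=0)
throttle_to(8842): rpm ← 8842
set_airspeed(48.71): V ← 48.71 m/s
adjust_airspeed(+13.51): V ← 48.71 +13.51 = 62.22 m/s
adjust_throttle(-401): rpm ← 8842 -401 = 8441
final state: V = 62.22 m/s, rpm = 8441 → n = rpm/60 = 140.683333 rev/s
J = V / (n·D) = 62.22 / (140.683333 × 0.369) = 1.198563
regime bands: climb J<0.4919 | cruise [0.4919, 0.9837) | windmill J≥0.9837
J = 1.1986 → windmill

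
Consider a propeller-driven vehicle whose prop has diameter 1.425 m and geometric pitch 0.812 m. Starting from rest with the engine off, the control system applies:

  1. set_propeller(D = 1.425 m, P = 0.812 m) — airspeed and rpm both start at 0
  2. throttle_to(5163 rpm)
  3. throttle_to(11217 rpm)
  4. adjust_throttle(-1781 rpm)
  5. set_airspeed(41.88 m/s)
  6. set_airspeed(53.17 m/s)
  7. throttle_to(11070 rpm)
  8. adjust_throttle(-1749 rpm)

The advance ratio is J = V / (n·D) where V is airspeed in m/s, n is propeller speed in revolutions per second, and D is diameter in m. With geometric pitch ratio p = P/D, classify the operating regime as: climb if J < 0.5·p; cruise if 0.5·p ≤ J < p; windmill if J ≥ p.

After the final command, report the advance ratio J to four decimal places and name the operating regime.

set_propeller: D = 1.425 m, P = 0.812 m (p = P/D = 0.569825); state ← (V=0, rpm=0)
throttle_to(5163): rpm ← 5163
throttle_to(11217): rpm ← 11217
adjust_throttle(-1781): rpm ← 11217 -1781 = 9436
set_airspeed(41.88): V ← 41.88 m/s
set_airspeed(53.17): V ← 53.17 m/s
throttle_to(11070): rpm ← 11070
adjust_throttle(-1749): rpm ← 11070 -1749 = 9321
final state: V = 53.17 m/s, rpm = 9321 → n = rpm/60 = 155.350000 rev/s
J = V / (n·D) = 53.17 / (155.350000 × 1.425) = 0.240182
regime bands: climb J<0.2849 | cruise [0.2849, 0.5698) | windmill J≥0.5698
J = 0.2402 → climb

J = 0.2402, regime = climb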